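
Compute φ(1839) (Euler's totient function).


1839 = 3 × 613
Prime factors: 3, 613
φ(1839) = 1839 × (1-1/3) × (1-1/613)
= 1839 × 2/3 × 612/613 = 1224

φ(1839) = 1224


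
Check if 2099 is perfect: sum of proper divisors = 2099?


Proper divisors of 2099: 1
Sum = 1 = 1

No, 2099 is not perfect (1 ≠ 2099)


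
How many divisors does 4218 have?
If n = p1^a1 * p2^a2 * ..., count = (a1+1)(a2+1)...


4218 = 2^1 × 3^1 × 19^1 × 37^1
d(4218) = (1+1) × (1+1) × (1+1) × (1+1) = 16

16 divisors


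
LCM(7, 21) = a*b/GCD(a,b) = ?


GCD(7, 21) = 7
LCM = 7*21/7 = 147/7 = 21

LCM = 21


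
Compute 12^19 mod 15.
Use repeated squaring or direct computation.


12^1 mod 15 = 12
12^2 mod 15 = 9
12^3 mod 15 = 3
12^4 mod 15 = 6
12^5 mod 15 = 12
12^6 mod 15 = 9
12^7 mod 15 = 3
12^8 mod 15 = 6
12^9 mod 15 = 12
12^10 mod 15 = 9
12^11 mod 15 = 3
12^12 mod 15 = 6
12^13 mod 15 = 12
12^14 mod 15 = 9
12^15 mod 15 = 3
12^16 mod 15 = 6
12^17 mod 15 = 12
12^18 mod 15 = 9
12^19 mod 15 = 3


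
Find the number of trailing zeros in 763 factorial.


floor(763/5) = 152
floor(763/25) = 30
floor(763/125) = 6
floor(763/625) = 1
Total = 189

189 trailing zeros


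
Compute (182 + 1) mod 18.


182 + 1 = 183
183 mod 18 = 3


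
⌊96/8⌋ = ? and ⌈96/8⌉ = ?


96/8 = 12.0000
floor = 12
ceil = 12

floor = 12, ceil = 12


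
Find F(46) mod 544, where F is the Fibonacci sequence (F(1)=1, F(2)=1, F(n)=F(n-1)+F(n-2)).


F(k) mod 544 for k=1..46:
1, 1, 2, 3, 5, 8, 13, 21, 34, 55, 89, 144, 233, 377, 66, 443, 509, 408, 373, 237, 66, 303, 369, 128, 497, 81, 34, 115, 149, 264, 413, 133, 2, 135, 137, 272, 409, 137, 2, 139, 141, 280, 421, 157, 34, 191
F(46) mod 544 = 191


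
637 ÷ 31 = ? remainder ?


637 = 31 * 20 + 17
Check: 620 + 17 = 637

q = 20, r = 17


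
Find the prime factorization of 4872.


4872 / 2 = 2436
2436 / 2 = 1218
1218 / 2 = 609
609 / 3 = 203
203 / 7 = 29
29 / 29 = 1
4872 = 2^3 × 3 × 7 × 29


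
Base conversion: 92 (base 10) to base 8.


92 (base 10) = 92 (decimal)
92 (decimal) = 134 (base 8)


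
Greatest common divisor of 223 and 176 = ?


223 = 1 * 176 + 47
176 = 3 * 47 + 35
47 = 1 * 35 + 12
35 = 2 * 12 + 11
12 = 1 * 11 + 1
11 = 11 * 1 + 0
GCD = 1


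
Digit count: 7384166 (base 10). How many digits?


7384166 has 7 digits in base 10
floor(log10(7384166)) + 1 = floor(6.8683) + 1 = 7

7 digits (base 10)


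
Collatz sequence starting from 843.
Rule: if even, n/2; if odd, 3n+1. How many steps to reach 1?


843 → 2530 → 1265 → 3796 → 1898 → 949 → 2848 → 1424 → 712 → 356 → 178 → 89 → 268 → 134 → 67 → 202 → 101 → 304 → 152 → 76 → 38 → 19 → 58 → 29 → 88 → 44 → 22 → 11 → 34 → 17 → 52 → 26 → 13 → 40 → 20 → 10 → 5 → 16 → 8 → 4 → 2 → 1
Total steps = 41

41 steps


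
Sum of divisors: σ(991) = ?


Divisors of 991: 1, 991
Sum = 1 + 991 = 992

σ(991) = 992


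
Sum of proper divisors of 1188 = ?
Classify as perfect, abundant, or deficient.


Proper divisors: 1, 2, 3, 4, 6, 9, 11, 12, 18, 22, 27, 33, 36, 44, 54, 66, 99, 108, 132, 198, 297, 396, 594
Sum = 1 + 2 + 3 + 4 + 6 + 9 + 11 + 12 + 18 + 22 + 27 + 33 + 36 + 44 + 54 + 66 + 99 + 108 + 132 + 198 + 297 + 396 + 594 = 2172
2172 > 1188 → abundant

s(1188) = 2172 (abundant)


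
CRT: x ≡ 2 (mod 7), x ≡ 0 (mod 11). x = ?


M = 7*11 = 77
M1 = M/7 = 11, M2 = M/11 = 7
M1^(-1) mod 7 = 2, M2^(-1) mod 11 = 8
x = 2*11*2 + 0*7*8 = 44
44 mod 77 = 44
Check: 44 mod 7 = 2 ✓, 44 mod 11 = 0 ✓

x ≡ 44 (mod 77)


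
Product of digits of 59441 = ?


5 × 9 × 4 × 4 × 1 = 720


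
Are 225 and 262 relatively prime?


Euclidean algorithm:
262 = 1 * 225 + 37
225 = 6 * 37 + 3
37 = 12 * 3 + 1
3 = 3 * 1 + 0
GCD(225, 262) = 1

Yes, coprime (GCD = 1)


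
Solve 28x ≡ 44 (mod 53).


GCD(28, 53) = 1, unique solution
a^(-1) mod 53 = 36
x = 36 * 44 mod 53 = 47

x ≡ 47 (mod 53)


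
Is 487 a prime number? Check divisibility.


Check divisors up to sqrt(487) = 22.0681
No divisors found.
487 is prime.

Yes, 487 is prime


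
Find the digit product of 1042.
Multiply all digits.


1 × 0 × 4 × 2 = 0


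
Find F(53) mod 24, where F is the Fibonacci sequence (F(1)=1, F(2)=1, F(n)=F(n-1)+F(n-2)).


F(k) mod 24 for k=1..53:
1, 1, 2, 3, 5, 8, 13, 21, 10, 7, 17, 0, 17, 17, 10, 3, 13, 16, 5, 21, 2, 23, 1, 0, 1, 1, 2, 3, 5, 8, 13, 21, 10, 7, 17, 0, 17, 17, 10, 3, 13, 16, 5, 21, 2, 23, 1, 0, 1, 1, 2, 3, 5
F(53) mod 24 = 5


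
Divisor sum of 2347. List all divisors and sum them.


Divisors of 2347: 1, 2347
Sum = 1 + 2347 = 2348

σ(2347) = 2348


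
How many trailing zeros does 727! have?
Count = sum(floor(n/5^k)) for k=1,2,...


floor(727/5) = 145
floor(727/25) = 29
floor(727/125) = 5
floor(727/625) = 1
Total = 180

180 trailing zeros


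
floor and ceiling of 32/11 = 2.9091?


32/11 = 2.9091
floor = 2
ceil = 3

floor = 2, ceil = 3


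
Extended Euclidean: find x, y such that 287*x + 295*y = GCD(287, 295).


Tabular extended Euclidean (each row: r = 287*s + 295*t):
r=287, s=1, t=0
r=295, s=0, t=1
q=0: r=287, s=1, t=0   [287*(1) + 295*(0) = 287]
q=1: r=8, s=-1, t=1   [287*(-1) + 295*(1) = 8]
q=35: r=7, s=36, t=-35   [287*(36) + 295*(-35) = 7]
q=1: r=1, s=-37, t=36   [287*(-37) + 295*(36) = 1]
q=7: r=0, s=295, t=-287   [287*(295) + 295*(-287) = 0]
GCD = 1; from the row with r=1: x=-37, y=36
Check: 287*(-37) + 295*(36) = -10619 + 10620 = 1

GCD = 1, x = -37, y = 36


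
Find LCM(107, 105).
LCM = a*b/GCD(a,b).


GCD(107, 105) = 1
LCM = 107*105/1 = 11235/1 = 11235

LCM = 11235


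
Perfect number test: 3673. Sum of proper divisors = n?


Proper divisors of 3673: 1
Sum = 1 = 1

No, 3673 is not perfect (1 ≠ 3673)


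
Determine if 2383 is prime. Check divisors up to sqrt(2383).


Check divisors up to sqrt(2383) = 48.8160
No divisors found.
2383 is prime.

Yes, 2383 is prime


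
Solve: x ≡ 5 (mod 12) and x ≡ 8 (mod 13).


M = 12*13 = 156
M1 = M/12 = 13, M2 = M/13 = 12
M1^(-1) mod 12 = 1, M2^(-1) mod 13 = 12
x = 5*13*1 + 8*12*12 = 1217
1217 mod 156 = 125
Check: 125 mod 12 = 5 ✓, 125 mod 13 = 8 ✓

x ≡ 125 (mod 156)


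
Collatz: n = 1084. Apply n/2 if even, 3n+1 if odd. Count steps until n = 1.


1084 → 542 → 271 → 814 → 407 → 1222 → 611 → 1834 → 917 → 2752 → 1376 → 688 → 344 → 172 → 86 → 43 → 130 → 65 → 196 → 98 → 49 → 148 → 74 → 37 → 112 → 56 → 28 → 14 → 7 → 22 → 11 → 34 → 17 → 52 → 26 → 13 → 40 → 20 → 10 → 5 → 16 → 8 → 4 → 2 → 1
Total steps = 44

44 steps


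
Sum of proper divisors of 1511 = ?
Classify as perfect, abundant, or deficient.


Proper divisors: 1
Sum = 1 = 1
1 < 1511 → deficient

s(1511) = 1 (deficient)


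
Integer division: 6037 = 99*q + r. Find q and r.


6037 = 99 * 60 + 97
Check: 5940 + 97 = 6037

q = 60, r = 97


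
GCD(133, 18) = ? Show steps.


133 = 7 * 18 + 7
18 = 2 * 7 + 4
7 = 1 * 4 + 3
4 = 1 * 3 + 1
3 = 3 * 1 + 0
GCD = 1


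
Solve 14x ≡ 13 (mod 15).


GCD(14, 15) = 1, unique solution
a^(-1) mod 15 = 14
x = 14 * 13 mod 15 = 2

x ≡ 2 (mod 15)


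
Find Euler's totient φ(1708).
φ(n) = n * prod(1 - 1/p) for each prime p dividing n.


1708 = 2^2 × 7 × 61
Prime factors: 2, 7, 61
φ(1708) = 1708 × (1-1/2) × (1-1/7) × (1-1/61)
= 1708 × 1/2 × 6/7 × 60/61 = 720

φ(1708) = 720


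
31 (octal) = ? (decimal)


31 (base 8) = 25 (decimal)
25 (decimal) = 25 (base 10)


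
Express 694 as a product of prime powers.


694 / 2 = 347
347 / 347 = 1
694 = 2 × 347


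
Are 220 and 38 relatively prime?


Euclidean algorithm:
220 = 5 * 38 + 30
38 = 1 * 30 + 8
30 = 3 * 8 + 6
8 = 1 * 6 + 2
6 = 3 * 2 + 0
GCD(220, 38) = 2

No, not coprime (GCD = 2)


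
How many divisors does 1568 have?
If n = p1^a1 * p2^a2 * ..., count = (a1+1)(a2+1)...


1568 = 2^5 × 7^2
d(1568) = (5+1) × (2+1) = 18

18 divisors


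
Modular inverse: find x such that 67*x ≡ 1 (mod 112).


Use the extended Euclidean algorithm on (112, 67); each row r = 112*s + 67*t:
r=112, s=1, t=0
r=67, s=0, t=1
q=1: r=45, s=1, t=-1   [112*(1) + 67*(-1) = 45]
q=1: r=22, s=-1, t=2   [112*(-1) + 67*(2) = 22]
q=2: r=1, s=3, t=-5   [112*(3) + 67*(-5) = 1]
q=22: r=0, s=-67, t=112   [112*(-67) + 67*(112) = 0]
GCD = 1 with t = -5, so 67*(-5) ≡ 1 (mod 112)
Inverse = -5 mod 112 = 107
Check: 67 * 107 = 7169 ≡ 1 (mod 112)

67^(-1) ≡ 107 (mod 112)


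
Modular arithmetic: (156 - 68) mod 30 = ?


156 - 68 = 88
88 mod 30 = 28


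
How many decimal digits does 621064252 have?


621064252 has 9 digits in base 10
floor(log10(621064252)) + 1 = floor(8.7931) + 1 = 9

9 digits (base 10)


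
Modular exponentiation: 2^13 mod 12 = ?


2^1 mod 12 = 2
2^2 mod 12 = 4
2^3 mod 12 = 8
2^4 mod 12 = 4
2^5 mod 12 = 8
2^6 mod 12 = 4
2^7 mod 12 = 8
2^8 mod 12 = 4
2^9 mod 12 = 8
2^10 mod 12 = 4
2^11 mod 12 = 8
2^12 mod 12 = 4
2^13 mod 12 = 8


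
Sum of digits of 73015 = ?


7 + 3 + 0 + 1 + 5 = 16


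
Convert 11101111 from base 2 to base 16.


11101111 (base 2) = 239 (decimal)
239 (decimal) = EF (base 16)


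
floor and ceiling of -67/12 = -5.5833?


-67/12 = -5.5833
floor = -6
ceil = -5

floor = -6, ceil = -5


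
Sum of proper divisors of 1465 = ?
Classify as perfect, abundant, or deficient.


Proper divisors: 1, 5, 293
Sum = 1 + 5 + 293 = 299
299 < 1465 → deficient

s(1465) = 299 (deficient)


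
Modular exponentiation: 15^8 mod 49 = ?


15^1 mod 49 = 15
15^2 mod 49 = 29
15^3 mod 49 = 43
15^4 mod 49 = 8
15^5 mod 49 = 22
15^6 mod 49 = 36
15^7 mod 49 = 1
15^8 mod 49 = 15


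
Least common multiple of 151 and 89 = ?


GCD(151, 89) = 1
LCM = 151*89/1 = 13439/1 = 13439

LCM = 13439


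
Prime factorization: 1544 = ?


1544 / 2 = 772
772 / 2 = 386
386 / 2 = 193
193 / 193 = 1
1544 = 2^3 × 193


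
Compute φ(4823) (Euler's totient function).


4823 = 7 × 13 × 53
Prime factors: 7, 13, 53
φ(4823) = 4823 × (1-1/7) × (1-1/13) × (1-1/53)
= 4823 × 6/7 × 12/13 × 52/53 = 3744

φ(4823) = 3744


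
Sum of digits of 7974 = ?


7 + 9 + 7 + 4 = 27


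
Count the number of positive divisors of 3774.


3774 = 2^1 × 3^1 × 17^1 × 37^1
d(3774) = (1+1) × (1+1) × (1+1) × (1+1) = 16

16 divisors


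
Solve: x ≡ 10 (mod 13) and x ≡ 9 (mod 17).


M = 13*17 = 221
M1 = M/13 = 17, M2 = M/17 = 13
M1^(-1) mod 13 = 10, M2^(-1) mod 17 = 4
x = 10*17*10 + 9*13*4 = 2168
2168 mod 221 = 179
Check: 179 mod 13 = 10 ✓, 179 mod 17 = 9 ✓

x ≡ 179 (mod 221)


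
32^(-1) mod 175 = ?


Use the extended Euclidean algorithm on (175, 32); each row r = 175*s + 32*t:
r=175, s=1, t=0
r=32, s=0, t=1
q=5: r=15, s=1, t=-5   [175*(1) + 32*(-5) = 15]
q=2: r=2, s=-2, t=11   [175*(-2) + 32*(11) = 2]
q=7: r=1, s=15, t=-82   [175*(15) + 32*(-82) = 1]
q=2: r=0, s=-32, t=175   [175*(-32) + 32*(175) = 0]
GCD = 1 with t = -82, so 32*(-82) ≡ 1 (mod 175)
Inverse = -82 mod 175 = 93
Check: 32 * 93 = 2976 ≡ 1 (mod 175)

32^(-1) ≡ 93 (mod 175)


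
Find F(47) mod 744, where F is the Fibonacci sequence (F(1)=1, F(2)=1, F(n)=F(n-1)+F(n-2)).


F(k) mod 744 for k=1..47:
1, 1, 2, 3, 5, 8, 13, 21, 34, 55, 89, 144, 233, 377, 610, 243, 109, 352, 461, 69, 530, 599, 385, 240, 625, 121, 2, 123, 125, 248, 373, 621, 250, 127, 377, 504, 137, 641, 34, 675, 709, 640, 605, 501, 362, 119, 481
F(47) mod 744 = 481


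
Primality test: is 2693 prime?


Check divisors up to sqrt(2693) = 51.8941
No divisors found.
2693 is prime.

Yes, 2693 is prime


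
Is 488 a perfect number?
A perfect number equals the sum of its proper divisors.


Proper divisors of 488: 1, 2, 4, 8, 61, 122, 244
Sum = 1 + 2 + 4 + 8 + 61 + 122 + 244 = 442

No, 488 is not perfect (442 ≠ 488)


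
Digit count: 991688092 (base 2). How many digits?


991688092 in base 2 = 111011000110111111010110011100
Number of digits = 30

30 digits (base 2)


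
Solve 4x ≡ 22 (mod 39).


GCD(4, 39) = 1, unique solution
a^(-1) mod 39 = 10
x = 10 * 22 mod 39 = 25

x ≡ 25 (mod 39)


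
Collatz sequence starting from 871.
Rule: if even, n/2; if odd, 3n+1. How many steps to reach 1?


871 → 2614 → 1307 → 3922 → 1961 → 5884 → 2942 → 1471 → 4414 → 2207 → 6622 → 3311 → 9934 → 4967 → 14902 → 7451 → 22354 → 11177 → 33532 → 16766 → 8383 → 25150 → 12575 → 37726 → 18863 → 56590 → 28295 → 84886 → 42443 → 127330 → 63665 → 190996 → 95498 → 47749 → 143248 → 71624 → 35812 → 17906 → 8953 → 26860 → 13430 → 6715 → 20146 → 10073 → 30220 → 15110 → 7555 → 22666 → 11333 → 34000 → 17000 → 8500 → 4250 → 2125 → 6376 → 3188 → 1594 → 797 → 2392 → 1196 → 598 → 299 → 898 → 449 → 1348 → 674 → 337 → 1012 → 506 → 253 → 760 → 380 → 190 → 95 → 286 → 143 → 430 → 215 → 646 → 323 → 970 → 485 → 1456 → 728 → 364 → 182 → 91 → 274 → 137 → 412 → 206 → 103 → 310 → 155 → 466 → 233 → 700 → 350 → 175 → 526 → 263 → 790 → 395 → 1186 → 593 → 1780 → 890 → 445 → 1336 → 668 → 334 → 167 → 502 → 251 → 754 → 377 → 1132 → 566 → 283 → 850 → 425 → 1276 → 638 → 319 → 958 → 479 → 1438 → 719 → 2158 → 1079 → 3238 → 1619 → 4858 → 2429 → 7288 → 3644 → 1822 → 911 → 2734 → 1367 → 4102 → 2051 → 6154 → 3077 → 9232 → 4616 → 2308 → 1154 → 577 → 1732 → 866 → 433 → 1300 → 650 → 325 → 976 → 488 → 244 → 122 → 61 → 184 → 92 → 46 → 23 → 70 → 35 → 106 → 53 → 160 → 80 → 40 → 20 → 10 → 5 → 16 → 8 → 4 → 2 → 1
Total steps = 178

178 steps


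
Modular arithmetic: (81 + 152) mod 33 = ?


81 + 152 = 233
233 mod 33 = 2


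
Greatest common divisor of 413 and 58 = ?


413 = 7 * 58 + 7
58 = 8 * 7 + 2
7 = 3 * 2 + 1
2 = 2 * 1 + 0
GCD = 1


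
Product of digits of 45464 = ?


4 × 5 × 4 × 6 × 4 = 1920


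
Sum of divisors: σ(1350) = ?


Divisors of 1350: 1, 2, 3, 5, 6, 9, 10, 15, 18, 25, 27, 30, 45, 50, 54, 75, 90, 135, 150, 225, 270, 450, 675, 1350
Sum = 1 + 2 + 3 + 5 + 6 + 9 + 10 + 15 + 18 + 25 + 27 + 30 + 45 + 50 + 54 + 75 + 90 + 135 + 150 + 225 + 270 + 450 + 675 + 1350 = 3720

σ(1350) = 3720


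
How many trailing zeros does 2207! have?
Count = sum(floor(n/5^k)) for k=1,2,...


floor(2207/5) = 441
floor(2207/25) = 88
floor(2207/125) = 17
floor(2207/625) = 3
Total = 549

549 trailing zeros


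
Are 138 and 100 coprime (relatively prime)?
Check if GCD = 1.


Euclidean algorithm:
138 = 1 * 100 + 38
100 = 2 * 38 + 24
38 = 1 * 24 + 14
24 = 1 * 14 + 10
14 = 1 * 10 + 4
10 = 2 * 4 + 2
4 = 2 * 2 + 0
GCD(138, 100) = 2

No, not coprime (GCD = 2)


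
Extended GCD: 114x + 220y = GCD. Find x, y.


Tabular extended Euclidean (each row: r = 114*s + 220*t):
r=114, s=1, t=0
r=220, s=0, t=1
q=0: r=114, s=1, t=0   [114*(1) + 220*(0) = 114]
q=1: r=106, s=-1, t=1   [114*(-1) + 220*(1) = 106]
q=1: r=8, s=2, t=-1   [114*(2) + 220*(-1) = 8]
q=13: r=2, s=-27, t=14   [114*(-27) + 220*(14) = 2]
q=4: r=0, s=110, t=-57   [114*(110) + 220*(-57) = 0]
GCD = 2; from the row with r=2: x=-27, y=14
Check: 114*(-27) + 220*(14) = -3078 + 3080 = 2

GCD = 2, x = -27, y = 14


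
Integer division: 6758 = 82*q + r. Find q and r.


6758 = 82 * 82 + 34
Check: 6724 + 34 = 6758

q = 82, r = 34


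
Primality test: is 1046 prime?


1046 / 2 = 523 (exact division)
1046 is NOT prime.

No, 1046 is not prime


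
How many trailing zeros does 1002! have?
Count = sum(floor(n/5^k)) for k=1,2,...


floor(1002/5) = 200
floor(1002/25) = 40
floor(1002/125) = 8
floor(1002/625) = 1
Total = 249

249 trailing zeros


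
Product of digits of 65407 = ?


6 × 5 × 4 × 0 × 7 = 0


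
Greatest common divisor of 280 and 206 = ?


280 = 1 * 206 + 74
206 = 2 * 74 + 58
74 = 1 * 58 + 16
58 = 3 * 16 + 10
16 = 1 * 10 + 6
10 = 1 * 6 + 4
6 = 1 * 4 + 2
4 = 2 * 2 + 0
GCD = 2


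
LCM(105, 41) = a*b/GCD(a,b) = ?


GCD(105, 41) = 1
LCM = 105*41/1 = 4305/1 = 4305

LCM = 4305


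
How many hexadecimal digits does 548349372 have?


548349372 in base 16 = 20AF25BC
Number of digits = 8

8 digits (base 16)


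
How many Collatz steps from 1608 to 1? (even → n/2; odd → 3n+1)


1608 → 804 → 402 → 201 → 604 → 302 → 151 → 454 → 227 → 682 → 341 → 1024 → 512 → 256 → 128 → 64 → 32 → 16 → 8 → 4 → 2 → 1
Total steps = 21

21 steps


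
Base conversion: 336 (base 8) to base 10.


336 (base 8) = 222 (decimal)
222 (decimal) = 222 (base 10)


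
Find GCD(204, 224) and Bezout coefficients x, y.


Tabular extended Euclidean (each row: r = 204*s + 224*t):
r=204, s=1, t=0
r=224, s=0, t=1
q=0: r=204, s=1, t=0   [204*(1) + 224*(0) = 204]
q=1: r=20, s=-1, t=1   [204*(-1) + 224*(1) = 20]
q=10: r=4, s=11, t=-10   [204*(11) + 224*(-10) = 4]
q=5: r=0, s=-56, t=51   [204*(-56) + 224*(51) = 0]
GCD = 4; from the row with r=4: x=11, y=-10
Check: 204*(11) + 224*(-10) = 2244 - 2240 = 4

GCD = 4, x = 11, y = -10


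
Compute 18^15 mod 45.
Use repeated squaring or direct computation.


18^1 mod 45 = 18
18^2 mod 45 = 9
18^3 mod 45 = 27
18^4 mod 45 = 36
18^5 mod 45 = 18
18^6 mod 45 = 9
18^7 mod 45 = 27
18^8 mod 45 = 36
18^9 mod 45 = 18
18^10 mod 45 = 9
18^11 mod 45 = 27
18^12 mod 45 = 36
18^13 mod 45 = 18
18^14 mod 45 = 9
18^15 mod 45 = 27


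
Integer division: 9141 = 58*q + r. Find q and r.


9141 = 58 * 157 + 35
Check: 9106 + 35 = 9141

q = 157, r = 35


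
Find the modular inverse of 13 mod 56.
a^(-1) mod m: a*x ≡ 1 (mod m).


Use the extended Euclidean algorithm on (56, 13); each row r = 56*s + 13*t:
r=56, s=1, t=0
r=13, s=0, t=1
q=4: r=4, s=1, t=-4   [56*(1) + 13*(-4) = 4]
q=3: r=1, s=-3, t=13   [56*(-3) + 13*(13) = 1]
q=4: r=0, s=13, t=-56   [56*(13) + 13*(-56) = 0]
GCD = 1 with t = 13, so 13*(13) ≡ 1 (mod 56)
Inverse = 13 mod 56 = 13
Check: 13 * 13 = 169 ≡ 1 (mod 56)

13^(-1) ≡ 13 (mod 56)


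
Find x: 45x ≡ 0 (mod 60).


GCD(45, 60) = 15 divides 0
Divide: 3x ≡ 0 (mod 4)
x ≡ 0 (mod 4)


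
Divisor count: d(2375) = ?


2375 = 5^3 × 19^1
d(2375) = (3+1) × (1+1) = 8

8 divisors


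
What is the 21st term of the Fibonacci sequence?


Sequence: 1, 1, 2, 3, 5, 8, 13, 21, 34, 55, 89, 144, 233, 377, 610, 987, 1597, 2584, 4181, 6765, 10946
F(21) = 10946


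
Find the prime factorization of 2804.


2804 / 2 = 1402
1402 / 2 = 701
701 / 701 = 1
2804 = 2^2 × 701


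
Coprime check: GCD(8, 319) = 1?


Euclidean algorithm:
319 = 39 * 8 + 7
8 = 1 * 7 + 1
7 = 7 * 1 + 0
GCD(8, 319) = 1

Yes, coprime (GCD = 1)


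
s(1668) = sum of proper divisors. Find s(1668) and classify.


Proper divisors: 1, 2, 3, 4, 6, 12, 139, 278, 417, 556, 834
Sum = 1 + 2 + 3 + 4 + 6 + 12 + 139 + 278 + 417 + 556 + 834 = 2252
2252 > 1668 → abundant

s(1668) = 2252 (abundant)


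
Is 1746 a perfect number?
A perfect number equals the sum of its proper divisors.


Proper divisors of 1746: 1, 2, 3, 6, 9, 18, 97, 194, 291, 582, 873
Sum = 1 + 2 + 3 + 6 + 9 + 18 + 97 + 194 + 291 + 582 + 873 = 2076

No, 1746 is not perfect (2076 ≠ 1746)


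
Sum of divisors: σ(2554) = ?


Divisors of 2554: 1, 2, 1277, 2554
Sum = 1 + 2 + 1277 + 2554 = 3834

σ(2554) = 3834


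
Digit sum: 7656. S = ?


7 + 6 + 5 + 6 = 24


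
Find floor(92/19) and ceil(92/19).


92/19 = 4.8421
floor = 4
ceil = 5

floor = 4, ceil = 5


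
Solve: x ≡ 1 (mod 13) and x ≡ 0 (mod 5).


M = 13*5 = 65
M1 = M/13 = 5, M2 = M/5 = 13
M1^(-1) mod 13 = 8, M2^(-1) mod 5 = 2
x = 1*5*8 + 0*13*2 = 40
40 mod 65 = 40
Check: 40 mod 13 = 1 ✓, 40 mod 5 = 0 ✓

x ≡ 40 (mod 65)


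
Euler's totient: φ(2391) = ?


2391 = 3 × 797
Prime factors: 3, 797
φ(2391) = 2391 × (1-1/3) × (1-1/797)
= 2391 × 2/3 × 796/797 = 1592

φ(2391) = 1592


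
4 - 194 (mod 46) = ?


4 - 194 = -190
-190 mod 46 = 40


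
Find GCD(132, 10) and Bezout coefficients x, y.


Tabular extended Euclidean (each row: r = 132*s + 10*t):
r=132, s=1, t=0
r=10, s=0, t=1
q=13: r=2, s=1, t=-13   [132*(1) + 10*(-13) = 2]
q=5: r=0, s=-5, t=66   [132*(-5) + 10*(66) = 0]
GCD = 2; from the row with r=2: x=1, y=-13
Check: 132*(1) + 10*(-13) = 132 - 130 = 2

GCD = 2, x = 1, y = -13


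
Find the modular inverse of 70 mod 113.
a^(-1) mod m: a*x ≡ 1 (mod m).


Use the extended Euclidean algorithm on (113, 70); each row r = 113*s + 70*t:
r=113, s=1, t=0
r=70, s=0, t=1
q=1: r=43, s=1, t=-1   [113*(1) + 70*(-1) = 43]
q=1: r=27, s=-1, t=2   [113*(-1) + 70*(2) = 27]
q=1: r=16, s=2, t=-3   [113*(2) + 70*(-3) = 16]
q=1: r=11, s=-3, t=5   [113*(-3) + 70*(5) = 11]
q=1: r=5, s=5, t=-8   [113*(5) + 70*(-8) = 5]
q=2: r=1, s=-13, t=21   [113*(-13) + 70*(21) = 1]
q=5: r=0, s=70, t=-113   [113*(70) + 70*(-113) = 0]
GCD = 1 with t = 21, so 70*(21) ≡ 1 (mod 113)
Inverse = 21 mod 113 = 21
Check: 70 * 21 = 1470 ≡ 1 (mod 113)

70^(-1) ≡ 21 (mod 113)


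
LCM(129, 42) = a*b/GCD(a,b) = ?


GCD(129, 42) = 3
LCM = 129*42/3 = 5418/3 = 1806

LCM = 1806


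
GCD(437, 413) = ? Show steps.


437 = 1 * 413 + 24
413 = 17 * 24 + 5
24 = 4 * 5 + 4
5 = 1 * 4 + 1
4 = 4 * 1 + 0
GCD = 1


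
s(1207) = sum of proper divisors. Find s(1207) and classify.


Proper divisors: 1, 17, 71
Sum = 1 + 17 + 71 = 89
89 < 1207 → deficient

s(1207) = 89 (deficient)


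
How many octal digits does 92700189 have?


92700189 in base 8 = 541477035
Number of digits = 9

9 digits (base 8)


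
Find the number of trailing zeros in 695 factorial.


floor(695/5) = 139
floor(695/25) = 27
floor(695/125) = 5
floor(695/625) = 1
Total = 172

172 trailing zeros


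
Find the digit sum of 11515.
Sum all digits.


1 + 1 + 5 + 1 + 5 = 13


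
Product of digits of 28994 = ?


2 × 8 × 9 × 9 × 4 = 5184


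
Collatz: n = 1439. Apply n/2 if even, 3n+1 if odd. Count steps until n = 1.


1439 → 4318 → 2159 → 6478 → 3239 → 9718 → 4859 → 14578 → 7289 → 21868 → 10934 → 5467 → 16402 → 8201 → 24604 → 12302 → 6151 → 18454 → 9227 → 27682 → 13841 → 41524 → 20762 → 10381 → 31144 → 15572 → 7786 → 3893 → 11680 → 5840 → 2920 → 1460 → 730 → 365 → 1096 → 548 → 274 → 137 → 412 → 206 → 103 → 310 → 155 → 466 → 233 → 700 → 350 → 175 → 526 → 263 → 790 → 395 → 1186 → 593 → 1780 → 890 → 445 → 1336 → 668 → 334 → 167 → 502 → 251 → 754 → 377 → 1132 → 566 → 283 → 850 → 425 → 1276 → 638 → 319 → 958 → 479 → 1438 → 719 → 2158 → 1079 → 3238 → 1619 → 4858 → 2429 → 7288 → 3644 → 1822 → 911 → 2734 → 1367 → 4102 → 2051 → 6154 → 3077 → 9232 → 4616 → 2308 → 1154 → 577 → 1732 → 866 → 433 → 1300 → 650 → 325 → 976 → 488 → 244 → 122 → 61 → 184 → 92 → 46 → 23 → 70 → 35 → 106 → 53 → 160 → 80 → 40 → 20 → 10 → 5 → 16 → 8 → 4 → 2 → 1
Total steps = 127

127 steps


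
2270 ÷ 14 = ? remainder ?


2270 = 14 * 162 + 2
Check: 2268 + 2 = 2270

q = 162, r = 2


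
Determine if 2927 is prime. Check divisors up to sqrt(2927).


Check divisors up to sqrt(2927) = 54.1018
No divisors found.
2927 is prime.

Yes, 2927 is prime


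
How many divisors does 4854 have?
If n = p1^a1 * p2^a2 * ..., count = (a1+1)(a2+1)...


4854 = 2^1 × 3^1 × 809^1
d(4854) = (1+1) × (1+1) × (1+1) = 8

8 divisors


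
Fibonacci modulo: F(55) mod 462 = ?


F(k) mod 462 for k=1..55:
1, 1, 2, 3, 5, 8, 13, 21, 34, 55, 89, 144, 233, 377, 148, 63, 211, 274, 23, 297, 320, 155, 13, 168, 181, 349, 68, 417, 23, 440, 1, 441, 442, 421, 401, 360, 299, 197, 34, 231, 265, 34, 299, 333, 170, 41, 211, 252, 1, 253, 254, 45, 299, 344, 181
F(55) mod 462 = 181


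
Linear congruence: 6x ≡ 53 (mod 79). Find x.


GCD(6, 79) = 1, unique solution
a^(-1) mod 79 = 66
x = 66 * 53 mod 79 = 22

x ≡ 22 (mod 79)


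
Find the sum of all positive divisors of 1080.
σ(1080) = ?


Divisors of 1080: 1, 2, 3, 4, 5, 6, 8, 9, 10, 12, 15, 18, 20, 24, 27, 30, 36, 40, 45, 54, 60, 72, 90, 108, 120, 135, 180, 216, 270, 360, 540, 1080
Sum = 1 + 2 + 3 + 4 + 5 + 6 + 8 + 9 + 10 + 12 + 15 + 18 + 20 + 24 + 27 + 30 + 36 + 40 + 45 + 54 + 60 + 72 + 90 + 108 + 120 + 135 + 180 + 216 + 270 + 360 + 540 + 1080 = 3600

σ(1080) = 3600


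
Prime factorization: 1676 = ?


1676 / 2 = 838
838 / 2 = 419
419 / 419 = 1
1676 = 2^2 × 419


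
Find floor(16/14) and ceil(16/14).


16/14 = 1.1429
floor = 1
ceil = 2

floor = 1, ceil = 2


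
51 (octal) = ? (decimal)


51 (base 8) = 41 (decimal)
41 (decimal) = 41 (base 10)


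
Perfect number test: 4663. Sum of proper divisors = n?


Proper divisors of 4663: 1
Sum = 1 = 1

No, 4663 is not perfect (1 ≠ 4663)


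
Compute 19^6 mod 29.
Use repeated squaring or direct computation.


19^1 mod 29 = 19
19^2 mod 29 = 13
19^3 mod 29 = 15
19^4 mod 29 = 24
19^5 mod 29 = 21
19^6 mod 29 = 22


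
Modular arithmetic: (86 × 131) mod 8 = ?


86 × 131 = 11266
11266 mod 8 = 2


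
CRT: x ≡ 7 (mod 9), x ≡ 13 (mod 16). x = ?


M = 9*16 = 144
M1 = M/9 = 16, M2 = M/16 = 9
M1^(-1) mod 9 = 4, M2^(-1) mod 16 = 9
x = 7*16*4 + 13*9*9 = 1501
1501 mod 144 = 61
Check: 61 mod 9 = 7 ✓, 61 mod 16 = 13 ✓

x ≡ 61 (mod 144)


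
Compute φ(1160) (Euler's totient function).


1160 = 2^3 × 5 × 29
Prime factors: 2, 5, 29
φ(1160) = 1160 × (1-1/2) × (1-1/5) × (1-1/29)
= 1160 × 1/2 × 4/5 × 28/29 = 448

φ(1160) = 448


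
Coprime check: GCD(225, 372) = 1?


Euclidean algorithm:
372 = 1 * 225 + 147
225 = 1 * 147 + 78
147 = 1 * 78 + 69
78 = 1 * 69 + 9
69 = 7 * 9 + 6
9 = 1 * 6 + 3
6 = 2 * 3 + 0
GCD(225, 372) = 3

No, not coprime (GCD = 3)


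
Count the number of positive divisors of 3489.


3489 = 3^1 × 1163^1
d(3489) = (1+1) × (1+1) = 4

4 divisors


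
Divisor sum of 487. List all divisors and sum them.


Divisors of 487: 1, 487
Sum = 1 + 487 = 488

σ(487) = 488


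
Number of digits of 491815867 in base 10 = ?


491815867 has 9 digits in base 10
floor(log10(491815867)) + 1 = floor(8.6918) + 1 = 9

9 digits (base 10)


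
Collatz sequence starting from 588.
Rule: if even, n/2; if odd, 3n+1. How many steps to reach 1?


588 → 294 → 147 → 442 → 221 → 664 → 332 → 166 → 83 → 250 → 125 → 376 → 188 → 94 → 47 → 142 → 71 → 214 → 107 → 322 → 161 → 484 → 242 → 121 → 364 → 182 → 91 → 274 → 137 → 412 → 206 → 103 → 310 → 155 → 466 → 233 → 700 → 350 → 175 → 526 → 263 → 790 → 395 → 1186 → 593 → 1780 → 890 → 445 → 1336 → 668 → 334 → 167 → 502 → 251 → 754 → 377 → 1132 → 566 → 283 → 850 → 425 → 1276 → 638 → 319 → 958 → 479 → 1438 → 719 → 2158 → 1079 → 3238 → 1619 → 4858 → 2429 → 7288 → 3644 → 1822 → 911 → 2734 → 1367 → 4102 → 2051 → 6154 → 3077 → 9232 → 4616 → 2308 → 1154 → 577 → 1732 → 866 → 433 → 1300 → 650 → 325 → 976 → 488 → 244 → 122 → 61 → 184 → 92 → 46 → 23 → 70 → 35 → 106 → 53 → 160 → 80 → 40 → 20 → 10 → 5 → 16 → 8 → 4 → 2 → 1
Total steps = 118

118 steps


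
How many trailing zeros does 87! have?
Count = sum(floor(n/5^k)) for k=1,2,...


floor(87/5) = 17
floor(87/25) = 3
Total = 20

20 trailing zeros


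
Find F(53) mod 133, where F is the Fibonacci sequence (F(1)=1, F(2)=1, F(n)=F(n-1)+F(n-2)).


F(k) mod 133 for k=1..53:
1, 1, 2, 3, 5, 8, 13, 21, 34, 55, 89, 11, 100, 111, 78, 56, 1, 57, 58, 115, 40, 22, 62, 84, 13, 97, 110, 74, 51, 125, 43, 35, 78, 113, 58, 38, 96, 1, 97, 98, 62, 27, 89, 116, 72, 55, 127, 49, 43, 92, 2, 94, 96
F(53) mod 133 = 96


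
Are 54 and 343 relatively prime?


Euclidean algorithm:
343 = 6 * 54 + 19
54 = 2 * 19 + 16
19 = 1 * 16 + 3
16 = 5 * 3 + 1
3 = 3 * 1 + 0
GCD(54, 343) = 1

Yes, coprime (GCD = 1)


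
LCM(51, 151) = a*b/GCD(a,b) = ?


GCD(51, 151) = 1
LCM = 51*151/1 = 7701/1 = 7701

LCM = 7701


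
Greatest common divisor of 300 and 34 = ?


300 = 8 * 34 + 28
34 = 1 * 28 + 6
28 = 4 * 6 + 4
6 = 1 * 4 + 2
4 = 2 * 2 + 0
GCD = 2


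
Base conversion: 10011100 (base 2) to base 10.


10011100 (base 2) = 156 (decimal)
156 (decimal) = 156 (base 10)


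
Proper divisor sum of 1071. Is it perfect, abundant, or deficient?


Proper divisors: 1, 3, 7, 9, 17, 21, 51, 63, 119, 153, 357
Sum = 1 + 3 + 7 + 9 + 17 + 21 + 51 + 63 + 119 + 153 + 357 = 801
801 < 1071 → deficient

s(1071) = 801 (deficient)


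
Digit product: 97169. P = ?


9 × 7 × 1 × 6 × 9 = 3402


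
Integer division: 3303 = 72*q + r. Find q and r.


3303 = 72 * 45 + 63
Check: 3240 + 63 = 3303

q = 45, r = 63


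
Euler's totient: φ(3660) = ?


3660 = 2^2 × 3 × 5 × 61
Prime factors: 2, 3, 5, 61
φ(3660) = 3660 × (1-1/2) × (1-1/3) × (1-1/5) × (1-1/61)
= 3660 × 1/2 × 2/3 × 4/5 × 60/61 = 960

φ(3660) = 960


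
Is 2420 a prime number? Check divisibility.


2420 / 2 = 1210 (exact division)
2420 is NOT prime.

No, 2420 is not prime


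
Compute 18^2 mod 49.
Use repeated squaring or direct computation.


18^1 mod 49 = 18
18^2 mod 49 = 30


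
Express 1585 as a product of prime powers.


1585 / 5 = 317
317 / 317 = 1
1585 = 5 × 317


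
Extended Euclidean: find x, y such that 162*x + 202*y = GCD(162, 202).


Tabular extended Euclidean (each row: r = 162*s + 202*t):
r=162, s=1, t=0
r=202, s=0, t=1
q=0: r=162, s=1, t=0   [162*(1) + 202*(0) = 162]
q=1: r=40, s=-1, t=1   [162*(-1) + 202*(1) = 40]
q=4: r=2, s=5, t=-4   [162*(5) + 202*(-4) = 2]
q=20: r=0, s=-101, t=81   [162*(-101) + 202*(81) = 0]
GCD = 2; from the row with r=2: x=5, y=-4
Check: 162*(5) + 202*(-4) = 810 - 808 = 2

GCD = 2, x = 5, y = -4


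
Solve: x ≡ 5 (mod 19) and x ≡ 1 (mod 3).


M = 19*3 = 57
M1 = M/19 = 3, M2 = M/3 = 19
M1^(-1) mod 19 = 13, M2^(-1) mod 3 = 1
x = 5*3*13 + 1*19*1 = 214
214 mod 57 = 43
Check: 43 mod 19 = 5 ✓, 43 mod 3 = 1 ✓

x ≡ 43 (mod 57)


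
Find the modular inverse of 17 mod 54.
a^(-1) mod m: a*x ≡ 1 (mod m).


Use the extended Euclidean algorithm on (54, 17); each row r = 54*s + 17*t:
r=54, s=1, t=0
r=17, s=0, t=1
q=3: r=3, s=1, t=-3   [54*(1) + 17*(-3) = 3]
q=5: r=2, s=-5, t=16   [54*(-5) + 17*(16) = 2]
q=1: r=1, s=6, t=-19   [54*(6) + 17*(-19) = 1]
q=2: r=0, s=-17, t=54   [54*(-17) + 17*(54) = 0]
GCD = 1 with t = -19, so 17*(-19) ≡ 1 (mod 54)
Inverse = -19 mod 54 = 35
Check: 17 * 35 = 595 ≡ 1 (mod 54)

17^(-1) ≡ 35 (mod 54)


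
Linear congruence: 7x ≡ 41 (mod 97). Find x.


GCD(7, 97) = 1, unique solution
a^(-1) mod 97 = 14
x = 14 * 41 mod 97 = 89

x ≡ 89 (mod 97)


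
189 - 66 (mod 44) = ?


189 - 66 = 123
123 mod 44 = 35


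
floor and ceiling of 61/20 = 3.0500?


61/20 = 3.0500
floor = 3
ceil = 4

floor = 3, ceil = 4


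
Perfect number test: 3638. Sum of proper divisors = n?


Proper divisors of 3638: 1, 2, 17, 34, 107, 214, 1819
Sum = 1 + 2 + 17 + 34 + 107 + 214 + 1819 = 2194

No, 3638 is not perfect (2194 ≠ 3638)


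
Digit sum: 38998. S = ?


3 + 8 + 9 + 9 + 8 = 37


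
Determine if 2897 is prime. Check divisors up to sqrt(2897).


Check divisors up to sqrt(2897) = 53.8238
No divisors found.
2897 is prime.

Yes, 2897 is prime


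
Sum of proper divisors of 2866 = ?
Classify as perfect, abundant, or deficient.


Proper divisors: 1, 2, 1433
Sum = 1 + 2 + 1433 = 1436
1436 < 2866 → deficient

s(2866) = 1436 (deficient)


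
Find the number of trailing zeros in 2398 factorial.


floor(2398/5) = 479
floor(2398/25) = 95
floor(2398/125) = 19
floor(2398/625) = 3
Total = 596

596 trailing zeros


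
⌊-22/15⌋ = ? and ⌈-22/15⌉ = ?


-22/15 = -1.4667
floor = -2
ceil = -1

floor = -2, ceil = -1


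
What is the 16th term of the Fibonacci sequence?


Sequence: 1, 1, 2, 3, 5, 8, 13, 21, 34, 55, 89, 144, 233, 377, 610, 987
F(16) = 987


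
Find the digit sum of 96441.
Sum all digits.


9 + 6 + 4 + 4 + 1 = 24


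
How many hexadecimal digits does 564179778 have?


564179778 in base 16 = 21A0B342
Number of digits = 8

8 digits (base 16)


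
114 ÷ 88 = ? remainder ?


114 = 88 * 1 + 26
Check: 88 + 26 = 114

q = 1, r = 26


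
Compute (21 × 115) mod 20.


21 × 115 = 2415
2415 mod 20 = 15


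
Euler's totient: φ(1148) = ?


1148 = 2^2 × 7 × 41
Prime factors: 2, 7, 41
φ(1148) = 1148 × (1-1/2) × (1-1/7) × (1-1/41)
= 1148 × 1/2 × 6/7 × 40/41 = 480

φ(1148) = 480


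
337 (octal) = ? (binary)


337 (base 8) = 223 (decimal)
223 (decimal) = 11011111 (base 2)


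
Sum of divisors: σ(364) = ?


Divisors of 364: 1, 2, 4, 7, 13, 14, 26, 28, 52, 91, 182, 364
Sum = 1 + 2 + 4 + 7 + 13 + 14 + 26 + 28 + 52 + 91 + 182 + 364 = 784

σ(364) = 784


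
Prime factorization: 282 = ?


282 / 2 = 141
141 / 3 = 47
47 / 47 = 1
282 = 2 × 3 × 47


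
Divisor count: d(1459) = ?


1459 = 1459^1
d(1459) = (1+1) = 2

2 divisors


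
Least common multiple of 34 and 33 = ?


GCD(34, 33) = 1
LCM = 34*33/1 = 1122/1 = 1122

LCM = 1122


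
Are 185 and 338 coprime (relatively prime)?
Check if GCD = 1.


Euclidean algorithm:
338 = 1 * 185 + 153
185 = 1 * 153 + 32
153 = 4 * 32 + 25
32 = 1 * 25 + 7
25 = 3 * 7 + 4
7 = 1 * 4 + 3
4 = 1 * 3 + 1
3 = 3 * 1 + 0
GCD(185, 338) = 1

Yes, coprime (GCD = 1)


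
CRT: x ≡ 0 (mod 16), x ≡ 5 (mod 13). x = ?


M = 16*13 = 208
M1 = M/16 = 13, M2 = M/13 = 16
M1^(-1) mod 16 = 5, M2^(-1) mod 13 = 9
x = 0*13*5 + 5*16*9 = 720
720 mod 208 = 96
Check: 96 mod 16 = 0 ✓, 96 mod 13 = 5 ✓

x ≡ 96 (mod 208)


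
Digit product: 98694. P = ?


9 × 8 × 6 × 9 × 4 = 15552


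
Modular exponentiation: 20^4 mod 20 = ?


20^1 mod 20 = 0
20^2 mod 20 = 0
20^3 mod 20 = 0
20^4 mod 20 = 0


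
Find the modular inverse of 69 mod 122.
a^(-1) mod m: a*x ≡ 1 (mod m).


Use the extended Euclidean algorithm on (122, 69); each row r = 122*s + 69*t:
r=122, s=1, t=0
r=69, s=0, t=1
q=1: r=53, s=1, t=-1   [122*(1) + 69*(-1) = 53]
q=1: r=16, s=-1, t=2   [122*(-1) + 69*(2) = 16]
q=3: r=5, s=4, t=-7   [122*(4) + 69*(-7) = 5]
q=3: r=1, s=-13, t=23   [122*(-13) + 69*(23) = 1]
q=5: r=0, s=69, t=-122   [122*(69) + 69*(-122) = 0]
GCD = 1 with t = 23, so 69*(23) ≡ 1 (mod 122)
Inverse = 23 mod 122 = 23
Check: 69 * 23 = 1587 ≡ 1 (mod 122)

69^(-1) ≡ 23 (mod 122)


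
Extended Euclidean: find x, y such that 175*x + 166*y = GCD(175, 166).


Tabular extended Euclidean (each row: r = 175*s + 166*t):
r=175, s=1, t=0
r=166, s=0, t=1
q=1: r=9, s=1, t=-1   [175*(1) + 166*(-1) = 9]
q=18: r=4, s=-18, t=19   [175*(-18) + 166*(19) = 4]
q=2: r=1, s=37, t=-39   [175*(37) + 166*(-39) = 1]
q=4: r=0, s=-166, t=175   [175*(-166) + 166*(175) = 0]
GCD = 1; from the row with r=1: x=37, y=-39
Check: 175*(37) + 166*(-39) = 6475 - 6474 = 1

GCD = 1, x = 37, y = -39


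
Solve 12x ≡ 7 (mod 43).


GCD(12, 43) = 1, unique solution
a^(-1) mod 43 = 18
x = 18 * 7 mod 43 = 40

x ≡ 40 (mod 43)


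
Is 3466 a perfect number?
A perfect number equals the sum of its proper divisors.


Proper divisors of 3466: 1, 2, 1733
Sum = 1 + 2 + 1733 = 1736

No, 3466 is not perfect (1736 ≠ 3466)


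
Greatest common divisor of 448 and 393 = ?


448 = 1 * 393 + 55
393 = 7 * 55 + 8
55 = 6 * 8 + 7
8 = 1 * 7 + 1
7 = 7 * 1 + 0
GCD = 1


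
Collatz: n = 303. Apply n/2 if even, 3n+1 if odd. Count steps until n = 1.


303 → 910 → 455 → 1366 → 683 → 2050 → 1025 → 3076 → 1538 → 769 → 2308 → 1154 → 577 → 1732 → 866 → 433 → 1300 → 650 → 325 → 976 → 488 → 244 → 122 → 61 → 184 → 92 → 46 → 23 → 70 → 35 → 106 → 53 → 160 → 80 → 40 → 20 → 10 → 5 → 16 → 8 → 4 → 2 → 1
Total steps = 42

42 steps


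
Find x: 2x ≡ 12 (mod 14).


GCD(2, 14) = 2 divides 12
Divide: 1x ≡ 6 (mod 7)
x ≡ 6 (mod 7)


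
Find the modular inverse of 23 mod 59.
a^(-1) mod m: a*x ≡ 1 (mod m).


Use the extended Euclidean algorithm on (59, 23); each row r = 59*s + 23*t:
r=59, s=1, t=0
r=23, s=0, t=1
q=2: r=13, s=1, t=-2   [59*(1) + 23*(-2) = 13]
q=1: r=10, s=-1, t=3   [59*(-1) + 23*(3) = 10]
q=1: r=3, s=2, t=-5   [59*(2) + 23*(-5) = 3]
q=3: r=1, s=-7, t=18   [59*(-7) + 23*(18) = 1]
q=3: r=0, s=23, t=-59   [59*(23) + 23*(-59) = 0]
GCD = 1 with t = 18, so 23*(18) ≡ 1 (mod 59)
Inverse = 18 mod 59 = 18
Check: 23 * 18 = 414 ≡ 1 (mod 59)

23^(-1) ≡ 18 (mod 59)


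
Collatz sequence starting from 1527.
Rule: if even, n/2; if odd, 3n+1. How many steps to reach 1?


1527 → 4582 → 2291 → 6874 → 3437 → 10312 → 5156 → 2578 → 1289 → 3868 → 1934 → 967 → 2902 → 1451 → 4354 → 2177 → 6532 → 3266 → 1633 → 4900 → 2450 → 1225 → 3676 → 1838 → 919 → 2758 → 1379 → 4138 → 2069 → 6208 → 3104 → 1552 → 776 → 388 → 194 → 97 → 292 → 146 → 73 → 220 → 110 → 55 → 166 → 83 → 250 → 125 → 376 → 188 → 94 → 47 → 142 → 71 → 214 → 107 → 322 → 161 → 484 → 242 → 121 → 364 → 182 → 91 → 274 → 137 → 412 → 206 → 103 → 310 → 155 → 466 → 233 → 700 → 350 → 175 → 526 → 263 → 790 → 395 → 1186 → 593 → 1780 → 890 → 445 → 1336 → 668 → 334 → 167 → 502 → 251 → 754 → 377 → 1132 → 566 → 283 → 850 → 425 → 1276 → 638 → 319 → 958 → 479 → 1438 → 719 → 2158 → 1079 → 3238 → 1619 → 4858 → 2429 → 7288 → 3644 → 1822 → 911 → 2734 → 1367 → 4102 → 2051 → 6154 → 3077 → 9232 → 4616 → 2308 → 1154 → 577 → 1732 → 866 → 433 → 1300 → 650 → 325 → 976 → 488 → 244 → 122 → 61 → 184 → 92 → 46 → 23 → 70 → 35 → 106 → 53 → 160 → 80 → 40 → 20 → 10 → 5 → 16 → 8 → 4 → 2 → 1
Total steps = 153

153 steps


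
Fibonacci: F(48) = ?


Sequence: 1, 1, 2, 3, 5, 8, 13, 21, 34, 55, 89, 144, 233, 377, 610, 987, 1597, 2584, 4181, 6765, 10946, 17711, 28657, 46368, 75025, 121393, 196418, 317811, 514229, 832040, 1346269, 2178309, 3524578, 5702887, 9227465, 14930352, 24157817, 39088169, 63245986, 102334155, 165580141, 267914296, 433494437, 701408733, 1134903170, 1836311903, 2971215073, 4807526976
F(48) = 4807526976


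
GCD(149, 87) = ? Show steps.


149 = 1 * 87 + 62
87 = 1 * 62 + 25
62 = 2 * 25 + 12
25 = 2 * 12 + 1
12 = 12 * 1 + 0
GCD = 1


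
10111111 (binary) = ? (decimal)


10111111 (base 2) = 191 (decimal)
191 (decimal) = 191 (base 10)


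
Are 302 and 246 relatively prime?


Euclidean algorithm:
302 = 1 * 246 + 56
246 = 4 * 56 + 22
56 = 2 * 22 + 12
22 = 1 * 12 + 10
12 = 1 * 10 + 2
10 = 5 * 2 + 0
GCD(302, 246) = 2

No, not coprime (GCD = 2)


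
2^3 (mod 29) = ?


2^1 mod 29 = 2
2^2 mod 29 = 4
2^3 mod 29 = 8


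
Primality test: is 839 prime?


Check divisors up to sqrt(839) = 28.9655
No divisors found.
839 is prime.

Yes, 839 is prime


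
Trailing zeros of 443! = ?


floor(443/5) = 88
floor(443/25) = 17
floor(443/125) = 3
Total = 108

108 trailing zeros


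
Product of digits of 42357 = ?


4 × 2 × 3 × 5 × 7 = 840


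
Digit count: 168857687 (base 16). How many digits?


168857687 in base 16 = A109057
Number of digits = 7

7 digits (base 16)


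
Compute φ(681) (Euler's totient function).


681 = 3 × 227
Prime factors: 3, 227
φ(681) = 681 × (1-1/3) × (1-1/227)
= 681 × 2/3 × 226/227 = 452

φ(681) = 452


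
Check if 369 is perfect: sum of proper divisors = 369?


Proper divisors of 369: 1, 3, 9, 41, 123
Sum = 1 + 3 + 9 + 41 + 123 = 177

No, 369 is not perfect (177 ≠ 369)
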